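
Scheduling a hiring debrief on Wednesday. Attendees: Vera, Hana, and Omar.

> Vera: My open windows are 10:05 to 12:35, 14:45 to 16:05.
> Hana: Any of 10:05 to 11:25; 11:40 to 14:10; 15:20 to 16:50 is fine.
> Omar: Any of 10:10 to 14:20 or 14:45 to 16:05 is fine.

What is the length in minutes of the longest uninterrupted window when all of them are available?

75

Vera ∩ Hana: 10:05-11:25, 11:40-12:35, 15:20-16:05.
Vera ∩ Hana ∩ Omar: 10:10-11:25, 11:40-12:35, 15:20-16:05.
The longest is 10:10-11:25 at 75 minutes.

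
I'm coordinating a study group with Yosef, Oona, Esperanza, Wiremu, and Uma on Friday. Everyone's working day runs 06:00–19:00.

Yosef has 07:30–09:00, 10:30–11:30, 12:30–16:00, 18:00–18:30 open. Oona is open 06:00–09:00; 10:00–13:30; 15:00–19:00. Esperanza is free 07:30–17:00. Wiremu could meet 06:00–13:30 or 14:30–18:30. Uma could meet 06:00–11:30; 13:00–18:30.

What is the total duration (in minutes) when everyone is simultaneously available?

240

Yosef ∩ Oona: 07:30-09:00, 10:30-11:30, 12:30-13:30, 15:00-16:00, 18:00-18:30.
Yosef ∩ Oona ∩ Esperanza: 07:30-09:00, 10:30-11:30, 12:30-13:30, 15:00-16:00.
Yosef ∩ Oona ∩ Esperanza ∩ Wiremu: 07:30-09:00, 10:30-11:30, 12:30-13:30, 15:00-16:00.
Yosef ∩ Oona ∩ Esperanza ∩ Wiremu ∩ Uma: 07:30-09:00, 10:30-11:30, 13:00-13:30, 15:00-16:00.
Those are the intersection windows.
Summing the common windows: 90 + 60 + 30 + 60 = 240 minutes.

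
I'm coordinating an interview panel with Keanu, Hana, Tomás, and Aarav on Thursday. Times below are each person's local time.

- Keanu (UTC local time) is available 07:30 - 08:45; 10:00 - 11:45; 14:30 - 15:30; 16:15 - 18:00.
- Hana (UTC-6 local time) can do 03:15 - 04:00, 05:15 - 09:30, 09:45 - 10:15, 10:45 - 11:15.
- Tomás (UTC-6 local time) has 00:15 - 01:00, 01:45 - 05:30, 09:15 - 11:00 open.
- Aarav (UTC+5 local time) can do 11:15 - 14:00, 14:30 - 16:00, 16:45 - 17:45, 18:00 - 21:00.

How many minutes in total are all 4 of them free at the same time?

15

Keanu in UTC: 07:30-08:45, 10:00-11:45, 14:30-15:30, 16:15-18:00.
Hana in UTC: 09:15-10:00, 11:15-15:30, 15:45-16:15, 16:45-17:15 (add 6h to convert from UTC-6).
Tomás in UTC: 06:15-07:00, 07:45-11:30, 15:15-17:00 (add 6h to convert from UTC-6).
Aarav in UTC: 06:15-09:00, 09:30-11:00, 11:45-12:45, 13:00-16:00 (subtract 5h to convert from UTC+5).
Keanu ∩ Hana: 11:15-11:45, 14:30-15:30, 16:45-17:15.
Keanu ∩ Hana ∩ Tomás: 11:15-11:30, 15:15-15:30, 16:45-17:00.
Keanu ∩ Hana ∩ Tomás ∩ Aarav: 15:15-15:30.
That's a single block of 15 minutes.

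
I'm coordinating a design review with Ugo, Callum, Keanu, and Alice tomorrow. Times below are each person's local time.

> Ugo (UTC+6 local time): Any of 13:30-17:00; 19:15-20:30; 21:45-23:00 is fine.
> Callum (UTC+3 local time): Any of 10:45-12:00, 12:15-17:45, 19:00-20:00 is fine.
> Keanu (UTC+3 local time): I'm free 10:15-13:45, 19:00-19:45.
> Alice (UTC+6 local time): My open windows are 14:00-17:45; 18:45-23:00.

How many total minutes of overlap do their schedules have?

195

Ugo in UTC: 07:30-11:00, 13:15-14:30, 15:45-17:00 (subtract 6h to convert from UTC+6).
Callum in UTC: 07:45-09:00, 09:15-14:45, 16:00-17:00 (subtract 3h to convert from UTC+3).
Keanu in UTC: 07:15-10:45, 16:00-16:45 (subtract 3h to convert from UTC+3).
Alice in UTC: 08:00-11:45, 12:45-17:00 (subtract 6h to convert from UTC+6).
Ugo ∩ Callum: 07:45-09:00, 09:15-11:00, 13:15-14:30, 16:00-17:00.
Ugo ∩ Callum ∩ Keanu: 07:45-09:00, 09:15-10:45, 16:00-16:45.
Ugo ∩ Callum ∩ Keanu ∩ Alice: 08:00-09:00, 09:15-10:45, 16:00-16:45.
Summing the common windows: 60 + 90 + 45 = 195 minutes.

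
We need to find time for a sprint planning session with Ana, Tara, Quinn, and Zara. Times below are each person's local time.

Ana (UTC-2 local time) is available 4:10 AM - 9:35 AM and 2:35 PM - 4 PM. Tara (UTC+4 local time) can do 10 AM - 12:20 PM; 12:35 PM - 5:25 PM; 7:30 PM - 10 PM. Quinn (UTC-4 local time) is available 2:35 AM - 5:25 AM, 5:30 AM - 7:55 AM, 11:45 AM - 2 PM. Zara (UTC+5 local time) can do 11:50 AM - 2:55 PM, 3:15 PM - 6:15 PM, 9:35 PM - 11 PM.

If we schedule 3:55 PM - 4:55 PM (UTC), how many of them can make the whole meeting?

Ana in UTC: 06:10-11:35, 16:35-18:00 (add 2h to convert from UTC-2).
Tara in UTC: 06:00-08:20, 08:35-13:25, 15:30-18:00 (subtract 4h to convert from UTC+4).
Quinn in UTC: 06:35-09:25, 09:30-11:55, 15:45-18:00 (add 4h to convert from UTC-4).
Zara in UTC: 06:50-09:55, 10:15-13:15, 16:35-18:00 (subtract 5h to convert from UTC+5).
Tara and Quinn can make the full 15:55-16:55 slot — that's 2.

2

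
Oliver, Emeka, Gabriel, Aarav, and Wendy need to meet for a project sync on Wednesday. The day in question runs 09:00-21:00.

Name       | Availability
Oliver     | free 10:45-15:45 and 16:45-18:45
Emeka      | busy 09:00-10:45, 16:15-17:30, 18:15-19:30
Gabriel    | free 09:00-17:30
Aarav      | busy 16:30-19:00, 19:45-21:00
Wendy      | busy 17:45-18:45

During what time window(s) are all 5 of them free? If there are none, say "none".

10:45-15:45

Oliver free: 10:45-15:45, 16:45-18:45.
Emeka free: 10:45-16:15, 17:30-18:15, 19:30-21:00 (invert busy blocks within the working day).
Gabriel free: 09:00-17:30.
Aarav free: 09:00-16:30, 19:00-19:45 (invert busy blocks within the working day).
Wendy free: 09:00-17:45, 18:45-21:00 (invert busy blocks within the working day).
Oliver ∩ Emeka: 10:45-15:45, 17:30-18:15.
Oliver ∩ Emeka ∩ Gabriel: 10:45-15:45.
Oliver ∩ Emeka ∩ Gabriel ∩ Aarav: 10:45-15:45.
Oliver ∩ Emeka ∩ Gabriel ∩ Aarav ∩ Wendy: 10:45-15:45.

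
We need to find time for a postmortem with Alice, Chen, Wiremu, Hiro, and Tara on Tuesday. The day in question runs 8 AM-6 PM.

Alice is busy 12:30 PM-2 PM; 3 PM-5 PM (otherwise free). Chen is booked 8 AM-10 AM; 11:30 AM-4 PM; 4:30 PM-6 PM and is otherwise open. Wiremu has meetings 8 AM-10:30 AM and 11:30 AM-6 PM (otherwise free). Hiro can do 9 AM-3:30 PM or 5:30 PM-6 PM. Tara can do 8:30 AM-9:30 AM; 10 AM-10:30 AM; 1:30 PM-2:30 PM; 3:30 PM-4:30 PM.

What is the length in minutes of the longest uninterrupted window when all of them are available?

0

Alice free: 08:00-12:30, 14:00-15:00, 17:00-18:00 (invert busy blocks within the working day).
Chen free: 10:00-11:30, 16:00-16:30 (invert busy blocks within the working day).
Wiremu free: 10:30-11:30 (invert busy blocks within the working day).
Hiro free: 09:00-15:30, 17:30-18:00.
Tara free: 08:30-09:30, 10:00-10:30, 13:30-14:30, 15:30-16:30.
Alice ∩ Chen: 10:00-11:30.
Alice ∩ Chen ∩ Wiremu: 10:30-11:30.
Alice ∩ Chen ∩ Wiremu ∩ Hiro: 10:30-11:30.
Alice ∩ Chen ∩ Wiremu ∩ Hiro ∩ Tara: ∅.
There is no time when everyone is free.
No common window exists, so the longest block is 0 minutes.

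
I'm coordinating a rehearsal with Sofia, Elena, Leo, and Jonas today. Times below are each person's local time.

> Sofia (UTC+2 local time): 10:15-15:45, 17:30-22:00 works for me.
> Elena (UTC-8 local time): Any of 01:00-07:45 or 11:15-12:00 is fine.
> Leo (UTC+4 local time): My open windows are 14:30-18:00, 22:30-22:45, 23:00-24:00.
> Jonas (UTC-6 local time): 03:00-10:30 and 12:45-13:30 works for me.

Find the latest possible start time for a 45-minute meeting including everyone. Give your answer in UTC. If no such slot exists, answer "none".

Sofia in UTC: 08:15-13:45, 15:30-20:00 (subtract 2h to convert from UTC+2).
Elena in UTC: 09:00-15:45, 19:15-20:00 (add 8h to convert from UTC-8).
Leo in UTC: 10:30-14:00, 18:30-18:45, 19:00-20:00 (subtract 4h to convert from UTC+4).
Jonas in UTC: 09:00-16:30, 18:45-19:30 (add 6h to convert from UTC-6).
Sofia ∩ Elena: 09:00-13:45, 15:30-15:45, 19:15-20:00.
Sofia ∩ Elena ∩ Leo: 10:30-13:45, 19:15-20:00.
Sofia ∩ Elena ∩ Leo ∩ Jonas: 10:30-13:45, 19:15-19:30.
So the common availability across everyone is 10:30-13:45, 19:15-19:30.
The last common window of at least 45 minutes is 10:30-13:45; a 45-minute meeting can start as late as 13:00 and still end by 13:45.

13:00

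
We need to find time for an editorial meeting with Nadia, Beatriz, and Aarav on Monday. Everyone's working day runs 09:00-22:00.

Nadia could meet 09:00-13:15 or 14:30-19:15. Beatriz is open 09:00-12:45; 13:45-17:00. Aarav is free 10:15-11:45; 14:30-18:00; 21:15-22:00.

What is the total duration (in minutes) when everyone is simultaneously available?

240

Nadia ∩ Beatriz: 09:00-12:45, 14:30-17:00.
Nadia ∩ Beatriz ∩ Aarav: 10:15-11:45, 14:30-17:00.
Summing the common windows: 90 + 150 = 240 minutes.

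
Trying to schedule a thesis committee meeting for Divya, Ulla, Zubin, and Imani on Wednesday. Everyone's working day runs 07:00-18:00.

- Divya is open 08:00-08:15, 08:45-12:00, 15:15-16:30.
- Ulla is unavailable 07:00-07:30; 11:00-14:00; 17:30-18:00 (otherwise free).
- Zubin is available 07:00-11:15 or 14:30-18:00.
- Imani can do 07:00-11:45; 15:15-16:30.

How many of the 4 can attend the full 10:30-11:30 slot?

2

Divya free: 08:00-08:15, 08:45-12:00, 15:15-16:30.
Ulla free: 07:30-11:00, 14:00-17:30 (invert busy blocks within the working day).
Zubin free: 07:00-11:15, 14:30-18:00.
Imani free: 07:00-11:45, 15:15-16:30.
Divya and Imani can make the full 10:30-11:30 slot — that's 2.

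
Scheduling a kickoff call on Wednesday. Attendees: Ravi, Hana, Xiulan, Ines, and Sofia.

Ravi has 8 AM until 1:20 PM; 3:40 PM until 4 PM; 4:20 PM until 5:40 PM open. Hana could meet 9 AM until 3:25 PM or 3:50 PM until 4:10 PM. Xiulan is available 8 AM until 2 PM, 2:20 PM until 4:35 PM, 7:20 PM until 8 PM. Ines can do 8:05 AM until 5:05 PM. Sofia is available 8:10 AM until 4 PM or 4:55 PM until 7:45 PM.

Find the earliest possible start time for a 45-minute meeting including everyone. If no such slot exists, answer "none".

09:00

Ravi ∩ Hana: 09:00-13:20, 15:50-16:00.
Ravi ∩ Hana ∩ Xiulan: 09:00-13:20, 15:50-16:00.
Ravi ∩ Hana ∩ Xiulan ∩ Ines: 09:00-13:20, 15:50-16:00.
Ravi ∩ Hana ∩ Xiulan ∩ Ines ∩ Sofia: 09:00-13:20, 15:50-16:00.
So the common availability across everyone is 09:00-13:20, 15:50-16:00.
The first common window of at least 45 minutes is 09:00-13:20, so the earliest start is 09:00.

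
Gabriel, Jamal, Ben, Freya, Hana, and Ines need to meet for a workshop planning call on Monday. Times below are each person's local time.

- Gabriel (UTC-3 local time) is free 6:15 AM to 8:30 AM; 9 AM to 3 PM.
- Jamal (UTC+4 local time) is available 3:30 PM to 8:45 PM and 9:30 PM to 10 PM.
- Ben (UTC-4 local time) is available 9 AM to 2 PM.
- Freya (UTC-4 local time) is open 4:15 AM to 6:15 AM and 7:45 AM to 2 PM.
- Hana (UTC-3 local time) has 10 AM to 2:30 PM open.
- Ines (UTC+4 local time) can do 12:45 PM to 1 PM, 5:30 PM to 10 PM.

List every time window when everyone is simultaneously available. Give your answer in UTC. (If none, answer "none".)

Gabriel in UTC: 09:15-11:30, 12:00-18:00 (add 3h to convert from UTC-3).
Jamal in UTC: 11:30-16:45, 17:30-18:00 (subtract 4h to convert from UTC+4).
Ben in UTC: 13:00-18:00 (add 4h to convert from UTC-4).
Freya in UTC: 08:15-10:15, 11:45-18:00 (add 4h to convert from UTC-4).
Hana in UTC: 13:00-17:30 (add 3h to convert from UTC-3).
Ines in UTC: 08:45-09:00, 13:30-18:00 (subtract 4h to convert from UTC+4).
Gabriel ∩ Jamal: 12:00-16:45, 17:30-18:00.
Gabriel ∩ Jamal ∩ Ben: 13:00-16:45, 17:30-18:00.
Gabriel ∩ Jamal ∩ Ben ∩ Freya: 13:00-16:45, 17:30-18:00.
Gabriel ∩ Jamal ∩ Ben ∩ Freya ∩ Hana: 13:00-16:45.
Gabriel ∩ Jamal ∩ Ben ∩ Freya ∩ Hana ∩ Ines: 13:30-16:45.

13:30-16:45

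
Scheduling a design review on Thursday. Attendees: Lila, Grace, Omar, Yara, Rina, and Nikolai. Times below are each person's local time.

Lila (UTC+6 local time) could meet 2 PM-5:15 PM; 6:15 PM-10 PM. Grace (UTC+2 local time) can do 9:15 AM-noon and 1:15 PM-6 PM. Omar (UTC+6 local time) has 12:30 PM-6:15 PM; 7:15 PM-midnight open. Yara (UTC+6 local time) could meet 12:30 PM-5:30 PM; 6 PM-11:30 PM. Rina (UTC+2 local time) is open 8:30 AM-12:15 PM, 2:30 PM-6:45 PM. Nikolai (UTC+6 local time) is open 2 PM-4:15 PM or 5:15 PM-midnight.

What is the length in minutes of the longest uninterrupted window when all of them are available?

Lila in UTC: 08:00-11:15, 12:15-16:00 (subtract 6h to convert from UTC+6).
Grace in UTC: 07:15-10:00, 11:15-16:00 (subtract 2h to convert from UTC+2).
Omar in UTC: 06:30-12:15, 13:15-18:00 (subtract 6h to convert from UTC+6).
Yara in UTC: 06:30-11:30, 12:00-17:30 (subtract 6h to convert from UTC+6).
Rina in UTC: 06:30-10:15, 12:30-16:45 (subtract 2h to convert from UTC+2).
Nikolai in UTC: 08:00-10:15, 11:15-18:00 (subtract 6h to convert from UTC+6).
Lila ∩ Grace: 08:00-10:00, 12:15-16:00.
Lila ∩ Grace ∩ Omar: 08:00-10:00, 13:15-16:00.
Lila ∩ Grace ∩ Omar ∩ Yara: 08:00-10:00, 13:15-16:00.
Lila ∩ Grace ∩ Omar ∩ Yara ∩ Rina: 08:00-10:00, 13:15-16:00.
Lila ∩ Grace ∩ Omar ∩ Yara ∩ Rina ∩ Nikolai: 08:00-10:00, 13:15-16:00.
So the common availability across everyone is 08:00-10:00, 13:15-16:00.
The longest is 13:15-16:00 at 165 minutes.

165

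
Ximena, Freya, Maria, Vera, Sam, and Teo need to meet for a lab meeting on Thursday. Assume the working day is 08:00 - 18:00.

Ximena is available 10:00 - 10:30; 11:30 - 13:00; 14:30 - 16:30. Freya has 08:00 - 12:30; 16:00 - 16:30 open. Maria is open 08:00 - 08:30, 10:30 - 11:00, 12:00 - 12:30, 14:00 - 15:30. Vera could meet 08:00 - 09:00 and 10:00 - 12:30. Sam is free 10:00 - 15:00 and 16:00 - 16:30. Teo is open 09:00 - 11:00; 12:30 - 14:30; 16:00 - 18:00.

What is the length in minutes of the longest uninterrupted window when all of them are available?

Ximena ∩ Freya: 10:00-10:30, 11:30-12:30, 16:00-16:30.
Ximena ∩ Freya ∩ Maria: 12:00-12:30.
Ximena ∩ Freya ∩ Maria ∩ Vera: 12:00-12:30.
Ximena ∩ Freya ∩ Maria ∩ Vera ∩ Sam: 12:00-12:30.
Ximena ∩ Freya ∩ Maria ∩ Vera ∩ Sam ∩ Teo: ∅.
There is no time when everyone is free.
No common window exists, so the longest block is 0 minutes.

0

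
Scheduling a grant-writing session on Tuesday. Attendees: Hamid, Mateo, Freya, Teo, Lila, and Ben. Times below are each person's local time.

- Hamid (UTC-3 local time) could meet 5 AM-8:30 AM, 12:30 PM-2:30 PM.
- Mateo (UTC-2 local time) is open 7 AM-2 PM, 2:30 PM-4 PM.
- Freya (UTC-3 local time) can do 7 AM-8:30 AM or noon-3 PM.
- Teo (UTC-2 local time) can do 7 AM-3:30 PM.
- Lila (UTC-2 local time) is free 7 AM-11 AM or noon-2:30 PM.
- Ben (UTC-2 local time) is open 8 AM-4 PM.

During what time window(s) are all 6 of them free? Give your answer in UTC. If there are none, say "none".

Hamid in UTC: 08:00-11:30, 15:30-17:30 (add 3h to convert from UTC-3).
Mateo in UTC: 09:00-16:00, 16:30-18:00 (add 2h to convert from UTC-2).
Freya in UTC: 10:00-11:30, 15:00-18:00 (add 3h to convert from UTC-3).
Teo in UTC: 09:00-17:30 (add 2h to convert from UTC-2).
Lila in UTC: 09:00-13:00, 14:00-16:30 (add 2h to convert from UTC-2).
Ben in UTC: 10:00-18:00 (add 2h to convert from UTC-2).
Hamid ∩ Mateo: 09:00-11:30, 15:30-16:00, 16:30-17:30.
Hamid ∩ Mateo ∩ Freya: 10:00-11:30, 15:30-16:00, 16:30-17:30.
Hamid ∩ Mateo ∩ Freya ∩ Teo: 10:00-11:30, 15:30-16:00, 16:30-17:30.
Hamid ∩ Mateo ∩ Freya ∩ Teo ∩ Lila: 10:00-11:30, 15:30-16:00.
Hamid ∩ Mateo ∩ Freya ∩ Teo ∩ Lila ∩ Ben: 10:00-11:30, 15:30-16:00.

10:00-11:30, 15:30-16:00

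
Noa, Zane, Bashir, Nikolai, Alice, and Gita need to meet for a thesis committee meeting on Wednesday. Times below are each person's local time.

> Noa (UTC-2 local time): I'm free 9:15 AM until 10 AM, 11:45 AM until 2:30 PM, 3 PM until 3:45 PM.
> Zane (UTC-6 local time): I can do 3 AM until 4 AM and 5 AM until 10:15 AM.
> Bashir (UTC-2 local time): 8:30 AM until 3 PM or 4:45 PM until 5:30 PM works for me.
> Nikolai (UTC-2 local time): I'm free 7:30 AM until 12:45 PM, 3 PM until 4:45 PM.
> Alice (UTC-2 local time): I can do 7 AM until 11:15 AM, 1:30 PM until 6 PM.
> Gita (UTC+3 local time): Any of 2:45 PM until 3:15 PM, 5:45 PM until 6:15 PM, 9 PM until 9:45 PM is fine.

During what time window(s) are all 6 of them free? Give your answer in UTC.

Noa in UTC: 11:15-12:00, 13:45-16:30, 17:00-17:45 (add 2h to convert from UTC-2).
Zane in UTC: 09:00-10:00, 11:00-16:15 (add 6h to convert from UTC-6).
Bashir in UTC: 10:30-17:00, 18:45-19:30 (add 2h to convert from UTC-2).
Nikolai in UTC: 09:30-14:45, 17:00-18:45 (add 2h to convert from UTC-2).
Alice in UTC: 09:00-13:15, 15:30-20:00 (add 2h to convert from UTC-2).
Gita in UTC: 11:45-12:15, 14:45-15:15, 18:00-18:45 (subtract 3h to convert from UTC+3).
Noa ∩ Zane: 11:15-12:00, 13:45-16:15.
Noa ∩ Zane ∩ Bashir: 11:15-12:00, 13:45-16:15.
Noa ∩ Zane ∩ Bashir ∩ Nikolai: 11:15-12:00, 13:45-14:45.
Noa ∩ Zane ∩ Bashir ∩ Nikolai ∩ Alice: 11:15-12:00.
Noa ∩ Zane ∩ Bashir ∩ Nikolai ∩ Alice ∩ Gita: 11:45-12:00.

11:45-12:00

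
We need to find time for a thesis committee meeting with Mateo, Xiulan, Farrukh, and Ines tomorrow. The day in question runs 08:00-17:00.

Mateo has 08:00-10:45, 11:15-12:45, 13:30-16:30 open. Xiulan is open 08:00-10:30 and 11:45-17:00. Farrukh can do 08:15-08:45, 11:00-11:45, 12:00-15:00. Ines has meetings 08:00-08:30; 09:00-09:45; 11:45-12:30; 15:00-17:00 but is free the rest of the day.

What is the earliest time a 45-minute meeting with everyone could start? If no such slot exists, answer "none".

13:30

Mateo free: 08:00-10:45, 11:15-12:45, 13:30-16:30.
Xiulan free: 08:00-10:30, 11:45-17:00.
Farrukh free: 08:15-08:45, 11:00-11:45, 12:00-15:00.
Ines free: 08:30-09:00, 09:45-11:45, 12:30-15:00 (invert busy blocks within the working day).
Mateo ∩ Xiulan: 08:00-10:30, 11:45-12:45, 13:30-16:30.
Mateo ∩ Xiulan ∩ Farrukh: 08:15-08:45, 12:00-12:45, 13:30-15:00.
Mateo ∩ Xiulan ∩ Farrukh ∩ Ines: 08:30-08:45, 12:30-12:45, 13:30-15:00.
The first common window of at least 45 minutes is 13:30-15:00, so the earliest start is 13:30.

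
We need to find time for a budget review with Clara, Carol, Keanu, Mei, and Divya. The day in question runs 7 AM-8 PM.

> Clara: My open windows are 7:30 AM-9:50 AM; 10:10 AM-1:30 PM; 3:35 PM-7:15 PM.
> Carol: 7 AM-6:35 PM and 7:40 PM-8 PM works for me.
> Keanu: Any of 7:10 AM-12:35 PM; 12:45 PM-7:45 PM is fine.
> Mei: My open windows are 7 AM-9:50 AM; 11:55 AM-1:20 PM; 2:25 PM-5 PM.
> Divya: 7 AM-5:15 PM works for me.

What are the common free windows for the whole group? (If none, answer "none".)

Clara ∩ Carol: 07:30-09:50, 10:10-13:30, 15:35-18:35.
Clara ∩ Carol ∩ Keanu: 07:30-09:50, 10:10-12:35, 12:45-13:30, 15:35-18:35.
Clara ∩ Carol ∩ Keanu ∩ Mei: 07:30-09:50, 11:55-12:35, 12:45-13:20, 15:35-17:00.
Clara ∩ Carol ∩ Keanu ∩ Mei ∩ Divya: 07:30-09:50, 11:55-12:35, 12:45-13:20, 15:35-17:00.
Those are the intersection windows.

07:30-09:50, 11:55-12:35, 12:45-13:20, 15:35-17:00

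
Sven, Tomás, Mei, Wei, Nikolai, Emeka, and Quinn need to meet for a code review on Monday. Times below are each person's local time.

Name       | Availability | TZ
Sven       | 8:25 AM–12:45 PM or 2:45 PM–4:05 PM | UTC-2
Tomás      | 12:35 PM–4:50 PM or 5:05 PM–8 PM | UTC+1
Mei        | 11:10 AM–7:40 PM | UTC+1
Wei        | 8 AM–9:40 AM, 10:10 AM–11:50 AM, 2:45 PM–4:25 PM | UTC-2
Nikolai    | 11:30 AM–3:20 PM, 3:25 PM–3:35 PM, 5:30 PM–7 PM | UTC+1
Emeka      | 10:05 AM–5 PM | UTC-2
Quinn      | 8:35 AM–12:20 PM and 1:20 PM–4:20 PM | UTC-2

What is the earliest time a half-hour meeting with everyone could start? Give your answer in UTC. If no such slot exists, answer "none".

12:10

Sven in UTC: 10:25-14:45, 16:45-18:05 (add 2h to convert from UTC-2).
Tomás in UTC: 11:35-15:50, 16:05-19:00 (subtract 1h to convert from UTC+1).
Mei in UTC: 10:10-18:40 (subtract 1h to convert from UTC+1).
Wei in UTC: 10:00-11:40, 12:10-13:50, 16:45-18:25 (add 2h to convert from UTC-2).
Nikolai in UTC: 10:30-14:20, 14:25-14:35, 16:30-18:00 (subtract 1h to convert from UTC+1).
Emeka in UTC: 12:05-19:00 (add 2h to convert from UTC-2).
Quinn in UTC: 10:35-14:20, 15:20-18:20 (add 2h to convert from UTC-2).
Sven ∩ Tomás: 11:35-14:45, 16:45-18:05.
Sven ∩ Tomás ∩ Mei: 11:35-14:45, 16:45-18:05.
Sven ∩ Tomás ∩ Mei ∩ Wei: 11:35-11:40, 12:10-13:50, 16:45-18:05.
Sven ∩ Tomás ∩ Mei ∩ Wei ∩ Nikolai: 11:35-11:40, 12:10-13:50, 16:45-18:00.
Sven ∩ Tomás ∩ Mei ∩ Wei ∩ Nikolai ∩ Emeka: 12:10-13:50, 16:45-18:00.
Sven ∩ Tomás ∩ Mei ∩ Wei ∩ Nikolai ∩ Emeka ∩ Quinn: 12:10-13:50, 16:45-18:00.
Those are the intersection windows.
The first common window of at least 30 minutes is 12:10-13:50, so the earliest start is 12:10.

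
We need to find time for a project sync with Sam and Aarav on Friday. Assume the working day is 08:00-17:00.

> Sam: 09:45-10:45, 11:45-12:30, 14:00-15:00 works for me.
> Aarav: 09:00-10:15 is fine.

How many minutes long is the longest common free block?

Sam ∩ Aarav: 09:45-10:15.
So the common availability across everyone is 09:45-10:15.
The longest is 09:45-10:15 at 30 minutes.

30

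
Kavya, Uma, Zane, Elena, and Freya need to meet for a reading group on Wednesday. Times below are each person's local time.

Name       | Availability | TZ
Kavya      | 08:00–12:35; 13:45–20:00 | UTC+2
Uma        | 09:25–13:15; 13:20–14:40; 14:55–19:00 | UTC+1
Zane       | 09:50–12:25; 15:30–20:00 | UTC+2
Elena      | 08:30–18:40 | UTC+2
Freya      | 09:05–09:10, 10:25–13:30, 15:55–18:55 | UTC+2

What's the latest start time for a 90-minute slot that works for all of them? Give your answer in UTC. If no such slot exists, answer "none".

15:10

Kavya in UTC: 06:00-10:35, 11:45-18:00 (subtract 2h to convert from UTC+2).
Uma in UTC: 08:25-12:15, 12:20-13:40, 13:55-18:00 (subtract 1h to convert from UTC+1).
Zane in UTC: 07:50-10:25, 13:30-18:00 (subtract 2h to convert from UTC+2).
Elena in UTC: 06:30-16:40 (subtract 2h to convert from UTC+2).
Freya in UTC: 07:05-07:10, 08:25-11:30, 13:55-16:55 (subtract 2h to convert from UTC+2).
Kavya ∩ Uma: 08:25-10:35, 11:45-12:15, 12:20-13:40, 13:55-18:00.
Kavya ∩ Uma ∩ Zane: 08:25-10:25, 13:30-13:40, 13:55-18:00.
Kavya ∩ Uma ∩ Zane ∩ Elena: 08:25-10:25, 13:30-13:40, 13:55-16:40.
Kavya ∩ Uma ∩ Zane ∩ Elena ∩ Freya: 08:25-10:25, 13:55-16:40.
So the common availability across everyone is 08:25-10:25, 13:55-16:40.
The last common window of at least 90 minutes is 13:55-16:40; a 90-minute meeting can start as late as 15:10 and still end by 16:40.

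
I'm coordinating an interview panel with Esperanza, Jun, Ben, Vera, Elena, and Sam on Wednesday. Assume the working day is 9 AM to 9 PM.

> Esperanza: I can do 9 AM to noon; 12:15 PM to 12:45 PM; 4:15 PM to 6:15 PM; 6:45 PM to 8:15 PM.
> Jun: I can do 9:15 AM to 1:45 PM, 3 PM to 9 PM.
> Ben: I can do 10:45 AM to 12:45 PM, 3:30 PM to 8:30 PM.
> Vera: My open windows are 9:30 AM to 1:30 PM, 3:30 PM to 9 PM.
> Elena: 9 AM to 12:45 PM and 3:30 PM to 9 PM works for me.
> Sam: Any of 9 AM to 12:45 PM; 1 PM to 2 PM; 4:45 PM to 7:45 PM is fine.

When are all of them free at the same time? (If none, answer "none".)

Esperanza ∩ Jun: 09:15-12:00, 12:15-12:45, 16:15-18:15, 18:45-20:15.
Esperanza ∩ Jun ∩ Ben: 10:45-12:00, 12:15-12:45, 16:15-18:15, 18:45-20:15.
Esperanza ∩ Jun ∩ Ben ∩ Vera: 10:45-12:00, 12:15-12:45, 16:15-18:15, 18:45-20:15.
Esperanza ∩ Jun ∩ Ben ∩ Vera ∩ Elena: 10:45-12:00, 12:15-12:45, 16:15-18:15, 18:45-20:15.
Esperanza ∩ Jun ∩ Ben ∩ Vera ∩ Elena ∩ Sam: 10:45-12:00, 12:15-12:45, 16:45-18:15, 18:45-19:45.

10:45-12:00, 12:15-12:45, 16:45-18:15, 18:45-19:45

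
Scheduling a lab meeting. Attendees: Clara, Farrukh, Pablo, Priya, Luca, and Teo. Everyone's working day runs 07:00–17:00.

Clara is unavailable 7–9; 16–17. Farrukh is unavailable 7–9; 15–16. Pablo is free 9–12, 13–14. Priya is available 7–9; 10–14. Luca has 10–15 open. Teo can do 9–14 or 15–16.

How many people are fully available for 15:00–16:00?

2

Clara free: 09:00-16:00 (invert busy blocks within the working day).
Farrukh free: 09:00-15:00, 16:00-17:00 (invert busy blocks within the working day).
Pablo free: 09:00-12:00, 13:00-14:00.
Priya free: 07:00-09:00, 10:00-14:00.
Luca free: 10:00-15:00.
Teo free: 09:00-14:00, 15:00-16:00.
Clara and Teo can make the full 15:00-16:00 slot — that's 2.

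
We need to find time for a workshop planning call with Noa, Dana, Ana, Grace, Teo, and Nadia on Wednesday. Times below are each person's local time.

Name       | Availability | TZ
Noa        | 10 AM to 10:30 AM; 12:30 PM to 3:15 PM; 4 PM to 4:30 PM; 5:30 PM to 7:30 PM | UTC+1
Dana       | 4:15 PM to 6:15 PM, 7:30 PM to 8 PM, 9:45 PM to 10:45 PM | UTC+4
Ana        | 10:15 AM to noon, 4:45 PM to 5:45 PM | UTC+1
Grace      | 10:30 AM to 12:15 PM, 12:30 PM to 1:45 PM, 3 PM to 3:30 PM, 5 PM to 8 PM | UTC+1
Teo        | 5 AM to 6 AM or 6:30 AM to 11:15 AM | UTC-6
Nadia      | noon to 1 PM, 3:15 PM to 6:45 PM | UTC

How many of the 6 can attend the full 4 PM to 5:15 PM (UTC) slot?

Noa in UTC: 09:00-09:30, 11:30-14:15, 15:00-15:30, 16:30-18:30 (subtract 1h to convert from UTC+1).
Dana in UTC: 12:15-14:15, 15:30-16:00, 17:45-18:45 (subtract 4h to convert from UTC+4).
Ana in UTC: 09:15-11:00, 15:45-16:45 (subtract 1h to convert from UTC+1).
Grace in UTC: 09:30-11:15, 11:30-12:45, 14:00-14:30, 16:00-19:00 (subtract 1h to convert from UTC+1).
Teo in UTC: 11:00-12:00, 12:30-17:15 (add 6h to convert from UTC-6).
Nadia in UTC: 12:00-13:00, 15:15-18:45.
Grace, Teo, and Nadia can make the full 16:00-17:15 slot — that's 3.

3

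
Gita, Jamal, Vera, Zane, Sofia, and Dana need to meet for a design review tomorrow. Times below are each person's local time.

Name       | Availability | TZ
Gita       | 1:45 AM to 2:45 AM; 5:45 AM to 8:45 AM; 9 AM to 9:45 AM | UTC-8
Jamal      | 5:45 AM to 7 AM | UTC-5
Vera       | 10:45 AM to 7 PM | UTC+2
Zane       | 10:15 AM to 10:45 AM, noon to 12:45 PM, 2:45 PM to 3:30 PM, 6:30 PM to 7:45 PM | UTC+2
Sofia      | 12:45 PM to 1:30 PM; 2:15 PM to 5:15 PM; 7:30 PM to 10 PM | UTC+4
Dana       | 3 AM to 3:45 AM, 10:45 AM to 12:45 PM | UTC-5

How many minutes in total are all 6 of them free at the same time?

Gita in UTC: 09:45-10:45, 13:45-16:45, 17:00-17:45 (add 8h to convert from UTC-8).
Jamal in UTC: 10:45-12:00 (add 5h to convert from UTC-5).
Vera in UTC: 08:45-17:00 (subtract 2h to convert from UTC+2).
Zane in UTC: 08:15-08:45, 10:00-10:45, 12:45-13:30, 16:30-17:45 (subtract 2h to convert from UTC+2).
Sofia in UTC: 08:45-09:30, 10:15-13:15, 15:30-18:00 (subtract 4h to convert from UTC+4).
Dana in UTC: 08:00-08:45, 15:45-17:45 (add 5h to convert from UTC-5).
Gita ∩ Jamal: ∅.
Gita ∩ Jamal ∩ Vera: ∅.
Gita ∩ Jamal ∩ Vera ∩ Zane: ∅.
Gita ∩ Jamal ∩ Vera ∩ Zane ∩ Sofia: ∅.
Gita ∩ Jamal ∩ Vera ∩ Zane ∩ Sofia ∩ Dana: ∅.
There is no time when everyone is free.
There is no common window, so the total is 0 minutes.

0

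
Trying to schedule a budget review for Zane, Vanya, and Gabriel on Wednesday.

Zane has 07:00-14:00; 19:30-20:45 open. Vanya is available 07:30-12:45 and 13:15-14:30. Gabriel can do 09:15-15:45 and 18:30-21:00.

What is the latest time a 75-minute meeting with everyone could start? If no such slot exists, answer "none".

Zane ∩ Vanya: 07:30-12:45, 13:15-14:00.
Zane ∩ Vanya ∩ Gabriel: 09:15-12:45, 13:15-14:00.
The last common window of at least 75 minutes is 09:15-12:45; a 75-minute meeting can start as late as 11:30 and still end by 12:45.

11:30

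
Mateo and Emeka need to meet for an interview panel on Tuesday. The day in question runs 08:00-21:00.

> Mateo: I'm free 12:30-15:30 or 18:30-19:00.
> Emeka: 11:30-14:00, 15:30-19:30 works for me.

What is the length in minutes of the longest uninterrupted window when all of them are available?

90

Mateo ∩ Emeka: 12:30-14:00, 18:30-19:00.
So the common availability across everyone is 12:30-14:00, 18:30-19:00.
The longest is 12:30-14:00 at 90 minutes.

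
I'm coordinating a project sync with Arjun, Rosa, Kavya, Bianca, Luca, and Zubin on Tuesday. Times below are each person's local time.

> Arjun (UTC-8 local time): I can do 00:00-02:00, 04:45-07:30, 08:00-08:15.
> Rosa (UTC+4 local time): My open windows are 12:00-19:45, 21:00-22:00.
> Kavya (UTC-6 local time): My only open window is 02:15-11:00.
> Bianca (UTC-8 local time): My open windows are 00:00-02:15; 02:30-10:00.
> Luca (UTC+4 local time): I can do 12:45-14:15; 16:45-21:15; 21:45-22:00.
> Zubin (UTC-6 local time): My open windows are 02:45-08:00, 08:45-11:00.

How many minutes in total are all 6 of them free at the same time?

Arjun in UTC: 08:00-10:00, 12:45-15:30, 16:00-16:15 (add 8h to convert from UTC-8).
Rosa in UTC: 08:00-15:45, 17:00-18:00 (subtract 4h to convert from UTC+4).
Kavya in UTC: 08:15-17:00 (add 6h to convert from UTC-6).
Bianca in UTC: 08:00-10:15, 10:30-18:00 (add 8h to convert from UTC-8).
Luca in UTC: 08:45-10:15, 12:45-17:15, 17:45-18:00 (subtract 4h to convert from UTC+4).
Zubin in UTC: 08:45-14:00, 14:45-17:00 (add 6h to convert from UTC-6).
Arjun ∩ Rosa: 08:00-10:00, 12:45-15:30.
Arjun ∩ Rosa ∩ Kavya: 08:15-10:00, 12:45-15:30.
Arjun ∩ Rosa ∩ Kavya ∩ Bianca: 08:15-10:00, 12:45-15:30.
Arjun ∩ Rosa ∩ Kavya ∩ Bianca ∩ Luca: 08:45-10:00, 12:45-15:30.
Arjun ∩ Rosa ∩ Kavya ∩ Bianca ∩ Luca ∩ Zubin: 08:45-10:00, 12:45-14:00, 14:45-15:30.
Summing the common windows: 75 + 75 + 45 = 195 minutes.

195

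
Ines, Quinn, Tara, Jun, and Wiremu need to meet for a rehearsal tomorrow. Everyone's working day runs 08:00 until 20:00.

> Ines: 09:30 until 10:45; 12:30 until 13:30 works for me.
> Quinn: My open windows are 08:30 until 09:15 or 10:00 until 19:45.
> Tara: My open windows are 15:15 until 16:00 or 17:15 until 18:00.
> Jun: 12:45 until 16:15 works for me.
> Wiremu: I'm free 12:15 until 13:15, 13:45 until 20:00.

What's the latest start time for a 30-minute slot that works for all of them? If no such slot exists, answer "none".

Ines ∩ Quinn: 10:00-10:45, 12:30-13:30.
Ines ∩ Quinn ∩ Tara: ∅.
Ines ∩ Quinn ∩ Tara ∩ Jun: ∅.
Ines ∩ Quinn ∩ Tara ∩ Jun ∩ Wiremu: ∅.
There is no time when everyone is free.
No common window is at least 30 minutes long.

none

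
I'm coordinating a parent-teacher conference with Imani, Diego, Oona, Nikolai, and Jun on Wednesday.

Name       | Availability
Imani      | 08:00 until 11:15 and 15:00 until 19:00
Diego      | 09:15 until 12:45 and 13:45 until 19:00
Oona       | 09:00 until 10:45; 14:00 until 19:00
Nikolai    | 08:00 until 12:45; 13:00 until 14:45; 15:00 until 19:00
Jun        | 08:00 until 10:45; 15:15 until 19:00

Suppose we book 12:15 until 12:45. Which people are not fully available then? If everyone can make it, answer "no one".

Imani: not fully free for 12:15-12:45. Diego: free for 12:15-12:45. Oona: not fully free for 12:15-12:45. Nikolai: free for 12:15-12:45. Jun: not fully free for 12:15-12:45.

Imani, Jun, Oona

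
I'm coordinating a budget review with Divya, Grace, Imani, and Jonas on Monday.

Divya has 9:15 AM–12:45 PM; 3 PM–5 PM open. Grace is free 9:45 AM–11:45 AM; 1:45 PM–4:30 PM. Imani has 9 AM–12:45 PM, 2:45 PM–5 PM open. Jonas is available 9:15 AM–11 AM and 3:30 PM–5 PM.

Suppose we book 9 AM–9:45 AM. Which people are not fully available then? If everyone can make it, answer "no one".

Divya, Grace, Jonas

Divya: not fully free for 09:00-09:45. Grace: not fully free for 09:00-09:45. Imani: free for 09:00-09:45. Jonas: not fully free for 09:00-09:45.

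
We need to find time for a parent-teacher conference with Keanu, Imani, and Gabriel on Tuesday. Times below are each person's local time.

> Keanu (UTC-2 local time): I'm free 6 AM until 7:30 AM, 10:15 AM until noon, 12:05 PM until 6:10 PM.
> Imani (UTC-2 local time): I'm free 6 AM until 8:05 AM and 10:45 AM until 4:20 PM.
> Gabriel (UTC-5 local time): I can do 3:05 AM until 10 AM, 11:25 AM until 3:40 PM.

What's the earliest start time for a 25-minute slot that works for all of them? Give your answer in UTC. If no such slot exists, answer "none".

Keanu in UTC: 08:00-09:30, 12:15-14:00, 14:05-20:10 (add 2h to convert from UTC-2).
Imani in UTC: 08:00-10:05, 12:45-18:20 (add 2h to convert from UTC-2).
Gabriel in UTC: 08:05-15:00, 16:25-20:40 (add 5h to convert from UTC-5).
Keanu ∩ Imani: 08:00-09:30, 12:45-14:00, 14:05-18:20.
Keanu ∩ Imani ∩ Gabriel: 08:05-09:30, 12:45-14:00, 14:05-15:00, 16:25-18:20.
The first common window of at least 25 minutes is 08:05-09:30, so the earliest start is 08:05.

08:05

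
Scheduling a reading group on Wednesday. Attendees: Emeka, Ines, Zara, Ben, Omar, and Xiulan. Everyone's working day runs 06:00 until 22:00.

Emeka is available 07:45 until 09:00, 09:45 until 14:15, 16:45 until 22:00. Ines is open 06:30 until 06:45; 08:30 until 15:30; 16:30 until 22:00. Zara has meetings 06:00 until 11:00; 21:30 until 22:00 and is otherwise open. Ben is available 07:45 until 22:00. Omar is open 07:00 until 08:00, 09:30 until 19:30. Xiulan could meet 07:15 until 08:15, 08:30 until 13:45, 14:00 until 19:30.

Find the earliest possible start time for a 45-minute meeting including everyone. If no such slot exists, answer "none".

11:00

Emeka free: 07:45-09:00, 09:45-14:15, 16:45-22:00.
Ines free: 06:30-06:45, 08:30-15:30, 16:30-22:00.
Zara free: 11:00-21:30 (invert busy blocks within the working day).
Ben free: 07:45-22:00.
Omar free: 07:00-08:00, 09:30-19:30.
Xiulan free: 07:15-08:15, 08:30-13:45, 14:00-19:30.
Emeka ∩ Ines: 08:30-09:00, 09:45-14:15, 16:45-22:00.
Emeka ∩ Ines ∩ Zara: 11:00-14:15, 16:45-21:30.
Emeka ∩ Ines ∩ Zara ∩ Ben: 11:00-14:15, 16:45-21:30.
Emeka ∩ Ines ∩ Zara ∩ Ben ∩ Omar: 11:00-14:15, 16:45-19:30.
Emeka ∩ Ines ∩ Zara ∩ Ben ∩ Omar ∩ Xiulan: 11:00-13:45, 14:00-14:15, 16:45-19:30.
The first common window of at least 45 minutes is 11:00-13:45, so the earliest start is 11:00.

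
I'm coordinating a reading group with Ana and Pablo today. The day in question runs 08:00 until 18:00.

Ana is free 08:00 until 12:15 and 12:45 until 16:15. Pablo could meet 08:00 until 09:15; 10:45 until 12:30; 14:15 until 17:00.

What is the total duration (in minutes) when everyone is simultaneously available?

285

Ana ∩ Pablo: 08:00-09:15, 10:45-12:15, 14:15-16:15.
Those are the intersection windows.
Summing the common windows: 75 + 90 + 120 = 285 minutes.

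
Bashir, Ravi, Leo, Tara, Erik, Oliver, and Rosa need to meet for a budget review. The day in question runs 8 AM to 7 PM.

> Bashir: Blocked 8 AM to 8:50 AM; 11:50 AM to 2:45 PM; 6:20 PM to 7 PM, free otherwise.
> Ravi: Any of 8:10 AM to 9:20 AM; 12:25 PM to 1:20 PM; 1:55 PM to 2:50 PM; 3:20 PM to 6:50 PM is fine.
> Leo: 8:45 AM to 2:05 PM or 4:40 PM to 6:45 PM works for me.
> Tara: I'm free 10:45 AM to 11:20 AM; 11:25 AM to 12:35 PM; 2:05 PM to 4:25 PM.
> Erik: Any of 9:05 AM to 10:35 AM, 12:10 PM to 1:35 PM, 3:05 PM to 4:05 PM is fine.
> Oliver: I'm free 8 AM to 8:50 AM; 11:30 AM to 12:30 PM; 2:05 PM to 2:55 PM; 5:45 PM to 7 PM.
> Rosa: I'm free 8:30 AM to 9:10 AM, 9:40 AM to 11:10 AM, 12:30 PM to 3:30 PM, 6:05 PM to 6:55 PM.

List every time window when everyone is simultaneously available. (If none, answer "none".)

none

Bashir free: 08:50-11:50, 14:45-18:20 (invert busy blocks within the working day).
Ravi free: 08:10-09:20, 12:25-13:20, 13:55-14:50, 15:20-18:50.
Leo free: 08:45-14:05, 16:40-18:45.
Tara free: 10:45-11:20, 11:25-12:35, 14:05-16:25.
Erik free: 09:05-10:35, 12:10-13:35, 15:05-16:05.
Oliver free: 08:00-08:50, 11:30-12:30, 14:05-14:55, 17:45-19:00.
Rosa free: 08:30-09:10, 09:40-11:10, 12:30-15:30, 18:05-18:55.
Bashir ∩ Ravi: 08:50-09:20, 14:45-14:50, 15:20-18:20.
Bashir ∩ Ravi ∩ Leo: 08:50-09:20, 16:40-18:20.
Bashir ∩ Ravi ∩ Leo ∩ Tara: ∅.
Bashir ∩ Ravi ∩ Leo ∩ Tara ∩ Erik: ∅.
Bashir ∩ Ravi ∩ Leo ∩ Tara ∩ Erik ∩ Oliver: ∅.
Bashir ∩ Ravi ∩ Leo ∩ Tara ∩ Erik ∩ Oliver ∩ Rosa: ∅.
There is no time when everyone is free.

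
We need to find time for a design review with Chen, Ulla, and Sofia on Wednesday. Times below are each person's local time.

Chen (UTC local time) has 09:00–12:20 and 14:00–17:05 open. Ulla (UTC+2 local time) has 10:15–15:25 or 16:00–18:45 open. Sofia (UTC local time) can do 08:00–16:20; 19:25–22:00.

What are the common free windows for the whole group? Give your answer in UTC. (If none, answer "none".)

09:00-12:20, 14:00-16:20

Chen in UTC: 09:00-12:20, 14:00-17:05.
Ulla in UTC: 08:15-13:25, 14:00-16:45 (subtract 2h to convert from UTC+2).
Sofia in UTC: 08:00-16:20, 19:25-22:00.
Chen ∩ Ulla: 09:00-12:20, 14:00-16:45.
Chen ∩ Ulla ∩ Sofia: 09:00-12:20, 14:00-16:20.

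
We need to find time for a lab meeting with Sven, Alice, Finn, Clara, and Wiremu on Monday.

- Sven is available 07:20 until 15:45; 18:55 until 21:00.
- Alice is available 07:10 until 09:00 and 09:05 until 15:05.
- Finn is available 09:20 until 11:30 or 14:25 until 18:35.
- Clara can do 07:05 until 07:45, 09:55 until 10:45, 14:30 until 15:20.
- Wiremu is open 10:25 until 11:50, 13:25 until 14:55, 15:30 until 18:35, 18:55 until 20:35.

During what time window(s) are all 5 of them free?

10:25-10:45, 14:30-14:55

Sven ∩ Alice: 07:20-09:00, 09:05-15:05.
Sven ∩ Alice ∩ Finn: 09:20-11:30, 14:25-15:05.
Sven ∩ Alice ∩ Finn ∩ Clara: 09:55-10:45, 14:30-15:05.
Sven ∩ Alice ∩ Finn ∩ Clara ∩ Wiremu: 10:25-10:45, 14:30-14:55.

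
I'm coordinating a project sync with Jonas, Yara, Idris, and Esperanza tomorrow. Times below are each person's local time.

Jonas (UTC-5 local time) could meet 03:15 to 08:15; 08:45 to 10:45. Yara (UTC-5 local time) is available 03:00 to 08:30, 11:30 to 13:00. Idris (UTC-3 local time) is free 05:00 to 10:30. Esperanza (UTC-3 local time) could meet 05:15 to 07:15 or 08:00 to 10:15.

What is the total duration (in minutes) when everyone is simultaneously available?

255

Jonas in UTC: 08:15-13:15, 13:45-15:45 (add 5h to convert from UTC-5).
Yara in UTC: 08:00-13:30, 16:30-18:00 (add 5h to convert from UTC-5).
Idris in UTC: 08:00-13:30 (add 3h to convert from UTC-3).
Esperanza in UTC: 08:15-10:15, 11:00-13:15 (add 3h to convert from UTC-3).
Jonas ∩ Yara: 08:15-13:15.
Jonas ∩ Yara ∩ Idris: 08:15-13:15.
Jonas ∩ Yara ∩ Idris ∩ Esperanza: 08:15-10:15, 11:00-13:15.
Summing the common windows: 120 + 135 = 255 minutes.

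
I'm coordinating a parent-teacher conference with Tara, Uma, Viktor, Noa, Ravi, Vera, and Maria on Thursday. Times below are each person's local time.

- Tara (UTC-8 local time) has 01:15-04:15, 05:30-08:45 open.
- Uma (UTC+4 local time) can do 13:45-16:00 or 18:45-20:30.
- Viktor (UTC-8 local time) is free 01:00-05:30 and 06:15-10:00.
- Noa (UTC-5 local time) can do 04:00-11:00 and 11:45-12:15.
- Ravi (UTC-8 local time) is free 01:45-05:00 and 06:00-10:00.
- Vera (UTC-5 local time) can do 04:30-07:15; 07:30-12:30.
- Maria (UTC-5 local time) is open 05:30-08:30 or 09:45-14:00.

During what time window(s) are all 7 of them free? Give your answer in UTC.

10:30-12:00, 14:45-16:00

Tara in UTC: 09:15-12:15, 13:30-16:45 (add 8h to convert from UTC-8).
Uma in UTC: 09:45-12:00, 14:45-16:30 (subtract 4h to convert from UTC+4).
Viktor in UTC: 09:00-13:30, 14:15-18:00 (add 8h to convert from UTC-8).
Noa in UTC: 09:00-16:00, 16:45-17:15 (add 5h to convert from UTC-5).
Ravi in UTC: 09:45-13:00, 14:00-18:00 (add 8h to convert from UTC-8).
Vera in UTC: 09:30-12:15, 12:30-17:30 (add 5h to convert from UTC-5).
Maria in UTC: 10:30-13:30, 14:45-19:00 (add 5h to convert from UTC-5).
Tara ∩ Uma: 09:45-12:00, 14:45-16:30.
Tara ∩ Uma ∩ Viktor: 09:45-12:00, 14:45-16:30.
Tara ∩ Uma ∩ Viktor ∩ Noa: 09:45-12:00, 14:45-16:00.
Tara ∩ Uma ∩ Viktor ∩ Noa ∩ Ravi: 09:45-12:00, 14:45-16:00.
Tara ∩ Uma ∩ Viktor ∩ Noa ∩ Ravi ∩ Vera: 09:45-12:00, 14:45-16:00.
Tara ∩ Uma ∩ Viktor ∩ Noa ∩ Ravi ∩ Vera ∩ Maria: 10:30-12:00, 14:45-16:00.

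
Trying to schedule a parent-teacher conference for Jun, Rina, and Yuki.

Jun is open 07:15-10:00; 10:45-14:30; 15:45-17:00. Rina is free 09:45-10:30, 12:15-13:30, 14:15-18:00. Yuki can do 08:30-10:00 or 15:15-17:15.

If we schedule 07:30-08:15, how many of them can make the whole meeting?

Jun can make the full 07:30-08:15 slot — that's 1.

1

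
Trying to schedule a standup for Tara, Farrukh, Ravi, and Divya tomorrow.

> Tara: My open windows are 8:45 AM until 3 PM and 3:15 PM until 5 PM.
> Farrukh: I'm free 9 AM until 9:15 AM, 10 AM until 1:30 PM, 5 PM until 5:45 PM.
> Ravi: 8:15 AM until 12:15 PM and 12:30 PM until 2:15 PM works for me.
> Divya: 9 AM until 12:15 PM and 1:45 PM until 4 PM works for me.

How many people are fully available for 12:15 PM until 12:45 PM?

2

Tara and Farrukh can make the full 12:15-12:45 slot — that's 2.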